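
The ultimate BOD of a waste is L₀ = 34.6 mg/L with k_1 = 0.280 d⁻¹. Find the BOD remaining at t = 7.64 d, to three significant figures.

L ≈ 4.07 mg/L

L_t = L₀ e^(−k_1 t) = 34.6 × e^(−0.280×7.64) = 34.6 × 0.1177 = 4.074 mg/L.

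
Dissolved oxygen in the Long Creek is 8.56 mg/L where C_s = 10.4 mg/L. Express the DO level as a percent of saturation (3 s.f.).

82.3 % saturation

% saturation = C/C_s × 100 = 8.56/10.4 × 100 = 82.3 %.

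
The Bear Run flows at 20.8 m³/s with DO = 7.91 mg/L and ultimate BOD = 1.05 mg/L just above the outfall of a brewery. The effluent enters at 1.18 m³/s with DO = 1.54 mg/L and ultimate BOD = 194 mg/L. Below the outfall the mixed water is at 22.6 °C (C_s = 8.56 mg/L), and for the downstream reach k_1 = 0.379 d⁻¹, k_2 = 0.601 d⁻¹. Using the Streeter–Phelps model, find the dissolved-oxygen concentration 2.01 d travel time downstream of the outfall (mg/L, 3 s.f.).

DO ≈ 4.99 mg/L

Mixed DO = (20.8×7.91 + 1.18×1.54)/(20.8+1.18) = 166.3/21.98 = 7.568 mg/L.
Mixed L₀ = (20.8×1.05 + 1.18×194)/(21.98) = 250.8/21.98 = 11.41 mg/L.
Initial deficit D₀ = C_s − DO₀ = 8.56 − 7.568 = 0.9920 mg/L.
D(2.01) = [0.379×11.41/(0.601−0.379)](e^(−0.379×2.01) − e^(−0.601×2.01)) + 0.9920 e^(−0.601×2.01)
= 19.48 × (0.4668 − 0.2988) + 0.9920 × 0.2988 = 3.569 mg/L.
DO = 8.56 − 3.569 = 4.991 mg/L.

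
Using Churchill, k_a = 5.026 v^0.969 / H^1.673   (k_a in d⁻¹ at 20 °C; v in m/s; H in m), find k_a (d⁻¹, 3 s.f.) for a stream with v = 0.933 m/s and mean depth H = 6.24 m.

k_a ≈ 0.220 d⁻¹

k_a = 5.026 × 0.933^0.969 / 6.24^1.673 = 5.026 × 0.9350 / 21.40 = 0.2196 d⁻¹.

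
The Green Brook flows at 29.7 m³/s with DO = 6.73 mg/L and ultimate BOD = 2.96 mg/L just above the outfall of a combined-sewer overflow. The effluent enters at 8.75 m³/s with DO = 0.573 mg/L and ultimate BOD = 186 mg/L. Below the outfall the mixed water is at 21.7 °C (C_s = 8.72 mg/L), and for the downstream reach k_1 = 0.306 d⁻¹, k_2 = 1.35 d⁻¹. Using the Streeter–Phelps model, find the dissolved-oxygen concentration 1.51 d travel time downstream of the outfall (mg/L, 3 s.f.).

DO ≈ 1.74 mg/L

Mixed DO = (29.7×6.73 + 8.75×0.573)/(29.7+8.75) = 204.9/38.45 = 5.329 mg/L.
Mixed L₀ = (29.7×2.96 + 8.75×186)/(38.45) = 1715/38.45 = 44.61 mg/L.
Initial deficit D₀ = C_s − DO₀ = 8.72 − 5.329 = 3.391 mg/L.
D(1.51) = [0.306×44.61/(1.35−0.306)](e^(−0.306×1.51) − e^(−1.35×1.51)) + 3.391 e^(−1.35×1.51)
= 13.08 × (0.6300 − 0.1302) + 3.391 × 0.1302 = 6.977 mg/L.
DO = 8.72 − 6.977 = 1.743 mg/L.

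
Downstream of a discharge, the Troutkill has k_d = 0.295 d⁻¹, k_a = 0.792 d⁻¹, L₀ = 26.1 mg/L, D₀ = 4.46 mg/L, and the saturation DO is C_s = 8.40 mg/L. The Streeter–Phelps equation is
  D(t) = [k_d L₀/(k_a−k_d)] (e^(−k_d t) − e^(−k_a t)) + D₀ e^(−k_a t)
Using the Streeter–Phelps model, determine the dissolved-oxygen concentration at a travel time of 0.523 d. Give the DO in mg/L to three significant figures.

DO ≈ 2.41 mg/L

k_d L₀/(k_a−k_d) = 0.295×26.1/(0.792−0.295) = 7.700/0.4970 = 15.49 mg/L.
e^(−k_d t) = e^(−0.295×0.5230) = 0.8570; e^(−k_a t) = e^(−0.792×0.5230) = 0.6609.
D = 15.49 × (0.8570 − 0.6609) + 4.46 × 0.6609 = 3.039 + 2.947 = 5.986 mg/L.
DO = C_s − D = 8.40 − 5.986 = 2.414 mg/L.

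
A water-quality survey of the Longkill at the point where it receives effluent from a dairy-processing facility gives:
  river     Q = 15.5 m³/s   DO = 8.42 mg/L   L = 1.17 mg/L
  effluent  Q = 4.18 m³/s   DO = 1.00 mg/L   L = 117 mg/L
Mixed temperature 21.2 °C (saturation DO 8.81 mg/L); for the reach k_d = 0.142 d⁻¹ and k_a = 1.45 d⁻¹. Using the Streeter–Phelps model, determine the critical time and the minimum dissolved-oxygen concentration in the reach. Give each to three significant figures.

t_c ≈ 0.849 d; minimum DO ≈ 6.57 mg/L

Mixed DO = (15.5×8.42 + 4.18×1.00)/(15.5+4.18) = 134.7/19.68 = 6.844 mg/L.
Mixed L₀ = (15.5×1.17 + 4.18×117)/(19.68) = 507.2/19.68 = 25.77 mg/L.
Initial deficit D₀ = C_s − DO₀ = 8.81 − 6.844 = 1.966 mg/L.
t_c = (1/1.308) ln[(1.45/0.142)(1 − 1.966×1.308/(0.142×25.77))] = 0.7645 × ln(3.036) = 0.8491 d.
D_c = (0.142/1.45) × 25.77 × e^(−0.142×0.8491) = 0.09793 × 25.77 × 0.8864 = 2.237 mg/L.
Minimum DO = 8.81 − 2.237 = 6.573 mg/L.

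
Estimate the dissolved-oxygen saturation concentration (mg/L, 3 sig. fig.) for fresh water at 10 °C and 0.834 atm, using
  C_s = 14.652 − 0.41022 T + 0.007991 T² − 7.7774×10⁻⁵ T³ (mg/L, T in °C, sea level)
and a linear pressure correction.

At sea level: C_s = 14.652 − 0.41022×10 + 0.007991×10² − 7.7774×10⁻⁵×10³ = 11.27 mg/L.
Pressure correction: C_s' = 11.27 × 0.834 = 9.400 mg/L.

C_s ≈ 9.40 mg/L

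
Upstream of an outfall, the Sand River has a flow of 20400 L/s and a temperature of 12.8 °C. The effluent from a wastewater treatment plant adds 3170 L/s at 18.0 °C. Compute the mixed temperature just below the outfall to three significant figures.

13.5 °C

Flow-weighted mixing: C = (Q_r C_r + Q_w C_w)/(Q_r + Q_w)
= (20400×12.8 + 3170×18.0)/(20400 + 3170) = 318200/23570 = 13.50 °C.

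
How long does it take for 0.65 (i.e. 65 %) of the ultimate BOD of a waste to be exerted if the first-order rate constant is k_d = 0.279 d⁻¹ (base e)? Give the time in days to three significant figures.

y/L₀ = 1 − e^(−k_d t) = 0.65 ⇒ e^(−k_d t) = 0.350
t = −ln(0.350) / 0.279 = 1.050 / 0.279 = 3.763 d.

t ≈ 3.76 d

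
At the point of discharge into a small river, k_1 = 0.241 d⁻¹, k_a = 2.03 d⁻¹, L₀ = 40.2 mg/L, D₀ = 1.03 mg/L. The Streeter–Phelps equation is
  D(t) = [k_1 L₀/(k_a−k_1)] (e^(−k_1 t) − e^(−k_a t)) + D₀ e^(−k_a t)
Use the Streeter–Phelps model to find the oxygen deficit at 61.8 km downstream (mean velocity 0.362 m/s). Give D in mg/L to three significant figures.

Travel time t = x/v = 61.8 km / (0.362 m/s) = 61800 m / 0.362 m/s = 170700 s = 1.976 d.
k_1 L₀/(k_a−k_1) = 0.241×40.2/(2.03−0.241) = 9.688/1.789 = 5.415 mg/L.
e^(−k_1 t) = e^(−0.241×1.976) = 0.6211; e^(−k_a t) = e^(−2.03×1.976) = 0.01811.
D = 5.415 × (0.6211 − 0.01811) + 1.03 × 0.01811 = 3.266 + 0.01866 = 3.284 mg/L.

D ≈ 3.28 mg/L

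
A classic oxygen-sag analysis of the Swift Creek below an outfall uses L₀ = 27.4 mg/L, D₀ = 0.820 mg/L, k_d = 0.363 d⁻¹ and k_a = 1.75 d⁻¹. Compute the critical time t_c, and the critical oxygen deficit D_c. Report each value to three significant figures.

t_c ≈ 1.05 d; D_c ≈ 3.89 mg/L

At the critical point dD/dt = 0, so k_d L₀ e^(−k_d t) = k_a D. Substituting D(t) from the Streeter–Phelps equation and solving for t gives
t_c = ln[(k_a/k_d)(1 − D₀(k_a−k_d)/(k_d L₀))] / (k_a−k_d).
Here k_a−k_d = 1.387 d⁻¹ and 1 − D₀(k_a−k_d)/(k_d L₀) = 1 − 0.820×1.387/(0.363×27.4) = 0.8857, so
t_c = ln(4.821 × 0.8857) / 1.387 = 1.452 / 1.387 = 1.047 d.
D_c = (k_d/k_a) L₀ e^(−k_d t_c) = (0.363/1.75) × 27.4 × e^(−0.363×1.047) = 0.2074 × 27.4 × 0.6839 = 3.887 mg/L.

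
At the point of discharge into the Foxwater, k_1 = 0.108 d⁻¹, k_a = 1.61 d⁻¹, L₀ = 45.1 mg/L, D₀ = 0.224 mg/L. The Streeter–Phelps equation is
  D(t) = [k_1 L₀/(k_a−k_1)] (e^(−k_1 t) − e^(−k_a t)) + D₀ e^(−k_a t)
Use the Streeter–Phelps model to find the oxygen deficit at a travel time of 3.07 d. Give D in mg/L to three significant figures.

k_1 L₀/(k_a−k_1) = 0.108×45.1/(1.61−0.108) = 4.871/1.502 = 3.243 mg/L.
e^(−k_1 t) = e^(−0.108×3.070) = 0.7178; e^(−k_a t) = e^(−1.61×3.070) = 0.007135.
D = 3.243 × (0.7178 − 0.007135) + 0.224 × 0.007135 = 2.305 + 0.001598 = 2.306 mg/L.

D ≈ 2.31 mg/L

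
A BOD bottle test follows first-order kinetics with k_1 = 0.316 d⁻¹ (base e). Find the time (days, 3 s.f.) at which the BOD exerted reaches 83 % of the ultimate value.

t ≈ 5.61 d

y/L₀ = 1 − e^(−k_1 t) = 0.83 ⇒ e^(−k_1 t) = 0.170
t = −ln(0.170) / 0.316 = 1.772 / 0.316 = 5.607 d.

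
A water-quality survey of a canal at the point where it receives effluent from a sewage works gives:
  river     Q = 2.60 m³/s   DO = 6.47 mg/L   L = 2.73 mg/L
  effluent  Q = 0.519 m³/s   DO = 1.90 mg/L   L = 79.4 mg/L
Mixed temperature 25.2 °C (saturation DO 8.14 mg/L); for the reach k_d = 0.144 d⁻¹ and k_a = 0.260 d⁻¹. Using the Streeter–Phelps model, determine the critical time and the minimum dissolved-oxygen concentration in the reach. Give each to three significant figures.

t_c ≈ 3.93 d; minimum DO ≈ 3.27 mg/L

Mixed DO = (2.60×6.47 + 0.519×1.90)/(2.60+0.519) = 17.81/3.119 = 5.710 mg/L.
Mixed L₀ = (2.60×2.73 + 0.519×79.4)/(3.119) = 48.31/3.119 = 15.49 mg/L.
Initial deficit D₀ = C_s − DO₀ = 8.14 − 5.710 = 2.430 mg/L.
t_c = (1/0.1160) ln[(0.260/0.144)(1 − 2.430×0.1160/(0.144×15.49))] = 8.621 × ln(1.577) = 3.929 d.
D_c = (0.144/0.260) × 15.49 × e^(−0.144×3.929) = 0.5538 × 15.49 × 0.5679 = 4.872 mg/L.
Minimum DO = 8.14 − 4.872 = 3.268 mg/L.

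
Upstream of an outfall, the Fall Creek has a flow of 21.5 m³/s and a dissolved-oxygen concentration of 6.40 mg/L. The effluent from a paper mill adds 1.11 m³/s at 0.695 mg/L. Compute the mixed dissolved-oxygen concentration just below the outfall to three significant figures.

6.12 mg/L

Flow-weighted mixing: C = (Q_r C_r + Q_w C_w)/(Q_r + Q_w)
= (21.5×6.40 + 1.11×0.695)/(21.5 + 1.11) = 138.4/22.61 = 6.120 mg/L.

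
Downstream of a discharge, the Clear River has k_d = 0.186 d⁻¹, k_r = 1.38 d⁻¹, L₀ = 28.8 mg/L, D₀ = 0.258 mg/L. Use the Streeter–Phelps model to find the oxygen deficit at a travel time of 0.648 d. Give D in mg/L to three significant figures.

k_d L₀/(k_r−k_d) = 0.186×28.8/(1.38−0.186) = 5.357/1.194 = 4.486 mg/L.
e^(−k_d t) = e^(−0.186×0.6480) = 0.8865; e^(−k_r t) = e^(−1.38×0.6480) = 0.4089.
D = 4.486 × (0.8865 − 0.4089) + 0.258 × 0.4089 = 2.142 + 0.1055 = 2.248 mg/L.

D ≈ 2.25 mg/L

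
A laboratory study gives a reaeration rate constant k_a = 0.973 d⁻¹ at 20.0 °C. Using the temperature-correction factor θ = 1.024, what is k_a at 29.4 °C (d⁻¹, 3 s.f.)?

k_a(T₂) = k_a(T₁) · θ^(T₂−T₁) = 0.973 × 1.024^(29.4−20.0)
= 0.973 × 1.024^9.40 = 0.973 × 1.250 = 1.216 d⁻¹.

k_a ≈ 1.22 d⁻¹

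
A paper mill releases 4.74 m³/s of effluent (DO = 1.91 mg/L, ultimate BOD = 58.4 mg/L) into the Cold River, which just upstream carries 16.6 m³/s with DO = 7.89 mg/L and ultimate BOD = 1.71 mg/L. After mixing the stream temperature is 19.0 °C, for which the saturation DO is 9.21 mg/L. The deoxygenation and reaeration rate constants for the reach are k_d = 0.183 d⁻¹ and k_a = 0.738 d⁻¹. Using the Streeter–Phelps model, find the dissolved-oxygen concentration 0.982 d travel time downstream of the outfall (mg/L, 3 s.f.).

Mixed DO = (16.6×7.89 + 4.74×1.91)/(16.6+4.74) = 140.0/21.34 = 6.562 mg/L.
Mixed L₀ = (16.6×1.71 + 4.74×58.4)/(21.34) = 305.2/21.34 = 14.30 mg/L.
Initial deficit D₀ = C_s − DO₀ = 9.21 − 6.562 = 2.648 mg/L.
D(0.982) = [0.183×14.30/(0.738−0.183)](e^(−0.183×0.982) − e^(−0.738×0.982)) + 2.648 e^(−0.738×0.982)
= 4.716 × (0.8355 − 0.4845) + 2.648 × 0.4845 = 2.938 mg/L.
DO = 9.21 − 2.938 = 6.272 mg/L.

DO ≈ 6.27 mg/L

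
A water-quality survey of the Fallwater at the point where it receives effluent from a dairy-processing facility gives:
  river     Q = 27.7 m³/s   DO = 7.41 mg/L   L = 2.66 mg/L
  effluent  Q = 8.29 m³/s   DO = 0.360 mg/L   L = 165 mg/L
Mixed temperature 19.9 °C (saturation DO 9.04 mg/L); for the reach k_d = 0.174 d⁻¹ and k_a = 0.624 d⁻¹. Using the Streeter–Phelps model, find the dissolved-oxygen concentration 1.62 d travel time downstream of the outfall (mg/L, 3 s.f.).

DO ≈ 1.81 mg/L

Mixed DO = (27.7×7.41 + 8.29×0.360)/(27.7+8.29) = 208.2/35.99 = 5.786 mg/L.
Mixed L₀ = (27.7×2.66 + 8.29×165)/(35.99) = 1442/35.99 = 40.05 mg/L.
Initial deficit D₀ = C_s − DO₀ = 9.04 − 5.786 = 3.254 mg/L.
D(1.62) = [0.174×40.05/(0.624−0.174)](e^(−0.174×1.62) − e^(−0.624×1.62)) + 3.254 e^(−0.624×1.62)
= 15.49 × (0.7544 − 0.3639) + 3.254 × 0.3639 = 7.231 mg/L.
DO = 9.04 − 7.231 = 1.809 mg/L.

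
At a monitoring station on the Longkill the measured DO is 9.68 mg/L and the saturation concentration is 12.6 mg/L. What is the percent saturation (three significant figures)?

76.8 % saturation

% saturation = C/C_s × 100 = 9.68/12.6 × 100 = 76.8 %.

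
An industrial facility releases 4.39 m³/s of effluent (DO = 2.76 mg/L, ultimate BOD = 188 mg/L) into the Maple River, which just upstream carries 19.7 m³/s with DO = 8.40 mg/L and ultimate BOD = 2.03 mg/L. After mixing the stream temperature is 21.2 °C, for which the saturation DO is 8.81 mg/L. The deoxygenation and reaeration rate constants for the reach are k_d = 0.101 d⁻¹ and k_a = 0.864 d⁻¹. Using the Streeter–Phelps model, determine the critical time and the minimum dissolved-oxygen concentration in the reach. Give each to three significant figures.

Mixed DO = (19.7×8.40 + 4.39×2.76)/(19.7+4.39) = 177.6/24.09 = 7.372 mg/L.
Mixed L₀ = (19.7×2.03 + 4.39×188)/(24.09) = 865.3/24.09 = 35.92 mg/L.
Initial deficit D₀ = C_s − DO₀ = 8.81 − 7.372 = 1.438 mg/L.
t_c = (1/0.7630) ln[(0.864/0.101)(1 − 1.438×0.7630/(0.101×35.92))] = 1.311 × ln(5.968) = 2.341 d.
D_c = (0.101/0.864) × 35.92 × e^(−0.101×2.341) = 0.1169 × 35.92 × 0.7894 = 3.315 mg/L.
Minimum DO = 8.81 − 3.315 = 5.495 mg/L.

t_c ≈ 2.34 d; minimum DO ≈ 5.50 mg/L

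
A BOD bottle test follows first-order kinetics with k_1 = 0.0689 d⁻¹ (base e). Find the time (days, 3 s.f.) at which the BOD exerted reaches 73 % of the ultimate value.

y/L₀ = 1 − e^(−k_1 t) = 0.73 ⇒ e^(−k_1 t) = 0.270
t = −ln(0.270) / 0.0689 = 1.309 / 0.0689 = 19.00 d.

t ≈ 19.0 d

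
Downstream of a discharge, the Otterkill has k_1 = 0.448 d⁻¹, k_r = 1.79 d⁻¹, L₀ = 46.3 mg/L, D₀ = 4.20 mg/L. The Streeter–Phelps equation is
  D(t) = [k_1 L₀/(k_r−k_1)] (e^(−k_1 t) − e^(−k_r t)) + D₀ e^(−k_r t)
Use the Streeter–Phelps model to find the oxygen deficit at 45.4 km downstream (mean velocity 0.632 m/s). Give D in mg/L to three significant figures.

Travel time t = x/v = 45.4 km / (0.632 m/s) = 45400 m / 0.632 m/s = 71840 s = 0.8314 d.
k_1 L₀/(k_r−k_1) = 0.448×46.3/(1.79−0.448) = 20.74/1.342 = 15.46 mg/L.
e^(−k_1 t) = e^(−0.448×0.8314) = 0.6890; e^(−k_r t) = e^(−1.79×0.8314) = 0.2258.
D = 15.46 × (0.6890 − 0.2258) + 4.20 × 0.2258 = 7.160 + 0.9482 = 8.108 mg/L.

D ≈ 8.11 mg/L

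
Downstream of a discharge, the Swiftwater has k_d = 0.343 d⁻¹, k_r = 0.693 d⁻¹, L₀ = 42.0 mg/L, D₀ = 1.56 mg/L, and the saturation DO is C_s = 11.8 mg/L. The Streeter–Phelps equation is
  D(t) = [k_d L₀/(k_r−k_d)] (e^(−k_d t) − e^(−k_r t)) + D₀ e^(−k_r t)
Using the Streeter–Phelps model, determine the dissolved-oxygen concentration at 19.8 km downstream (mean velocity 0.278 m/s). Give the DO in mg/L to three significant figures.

DO ≈ 3.14 mg/L

Travel time t = x/v = 19.8 km / (0.278 m/s) = 19800 m / 0.278 m/s = 71220 s = 0.8243 d.
k_d L₀/(k_r−k_d) = 0.343×42.0/(0.693−0.343) = 14.41/0.3500 = 41.16 mg/L.
e^(−k_d t) = e^(−0.343×0.8243) = 0.7537; e^(−k_r t) = e^(−0.693×0.8243) = 0.5648.
D = 41.16 × (0.7537 − 0.5648) + 1.56 × 0.5648 = 7.775 + 0.8811 = 8.656 mg/L.
DO = C_s − D = 11.8 − 8.656 = 3.144 mg/L.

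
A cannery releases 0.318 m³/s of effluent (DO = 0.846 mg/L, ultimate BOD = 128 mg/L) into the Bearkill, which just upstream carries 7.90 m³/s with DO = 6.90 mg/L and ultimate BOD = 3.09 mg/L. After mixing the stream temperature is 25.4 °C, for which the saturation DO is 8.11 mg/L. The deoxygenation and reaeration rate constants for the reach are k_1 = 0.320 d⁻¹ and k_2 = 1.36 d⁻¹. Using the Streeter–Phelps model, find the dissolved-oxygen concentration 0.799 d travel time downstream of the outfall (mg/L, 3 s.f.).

Mixed DO = (7.90×6.90 + 0.318×0.846)/(7.90+0.318) = 54.78/8.218 = 6.666 mg/L.
Mixed L₀ = (7.90×3.09 + 0.318×128)/(8.218) = 65.12/8.218 = 7.923 mg/L.
Initial deficit D₀ = C_s − DO₀ = 8.11 − 6.666 = 1.444 mg/L.
D(0.799) = [0.320×7.923/(1.36−0.320)](e^(−0.320×0.799) − e^(−1.36×0.799)) + 1.444 e^(−1.36×0.799)
= 2.438 × (0.7744 − 0.3373) + 1.444 × 0.3373 = 1.553 mg/L.
DO = 8.11 − 1.553 = 6.557 mg/L.

DO ≈ 6.56 mg/L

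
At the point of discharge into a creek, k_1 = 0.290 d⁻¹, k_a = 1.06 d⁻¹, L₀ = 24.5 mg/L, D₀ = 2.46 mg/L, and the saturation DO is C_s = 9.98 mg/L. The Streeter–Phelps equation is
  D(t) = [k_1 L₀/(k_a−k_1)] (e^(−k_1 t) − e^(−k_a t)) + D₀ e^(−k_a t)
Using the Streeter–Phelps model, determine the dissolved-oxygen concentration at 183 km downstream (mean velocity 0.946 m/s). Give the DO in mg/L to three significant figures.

DO ≈ 5.79 mg/L

Travel time t = x/v = 183 km / (0.946 m/s) = 183000 m / 0.946 m/s = 193400 s = 2.239 d.
k_1 L₀/(k_a−k_1) = 0.290×24.5/(1.06−0.290) = 7.105/0.7700 = 9.227 mg/L.
e^(−k_1 t) = e^(−0.290×2.239) = 0.5224; e^(−k_a t) = e^(−1.06×2.239) = 0.09317.
D = 9.227 × (0.5224 − 0.09317) + 2.46 × 0.09317 = 3.961 + 0.2292 = 4.190 mg/L.
DO = C_s − D = 9.98 − 4.190 = 5.790 mg/L.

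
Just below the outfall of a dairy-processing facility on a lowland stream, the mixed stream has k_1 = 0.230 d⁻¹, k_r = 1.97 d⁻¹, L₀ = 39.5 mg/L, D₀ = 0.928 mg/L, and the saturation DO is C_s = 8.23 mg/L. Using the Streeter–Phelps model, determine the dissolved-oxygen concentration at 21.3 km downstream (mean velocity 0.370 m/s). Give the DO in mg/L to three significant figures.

Travel time t = x/v = 21.3 km / (0.370 m/s) = 21300 m / 0.370 m/s = 57570 s = 0.6663 d.
k_1 L₀/(k_r−k_1) = 0.230×39.5/(1.97−0.230) = 9.085/1.740 = 5.221 mg/L.
e^(−k_1 t) = e^(−0.230×0.6663) = 0.8579; e^(−k_r t) = e^(−1.97×0.6663) = 0.2691.
D = 5.221 × (0.8579 − 0.2691) + 0.928 × 0.2691 = 3.074 + 0.2497 = 3.324 mg/L.
DO = C_s − D = 8.23 − 3.324 = 4.906 mg/L.

DO ≈ 4.91 mg/L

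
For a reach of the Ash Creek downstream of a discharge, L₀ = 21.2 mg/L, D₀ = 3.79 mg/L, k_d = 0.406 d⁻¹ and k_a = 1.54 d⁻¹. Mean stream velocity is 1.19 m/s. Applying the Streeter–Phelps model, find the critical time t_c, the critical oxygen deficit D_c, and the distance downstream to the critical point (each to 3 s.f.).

At the critical point dD/dt = 0, so k_d L₀ e^(−k_d t) = k_a D. Substituting D(t) from the Streeter–Phelps equation and solving for t gives
t_c = ln[(k_a/k_d)(1 − D₀(k_a−k_d)/(k_d L₀))] / (k_a−k_d).
Here k_a−k_d = 1.134 d⁻¹ and 1 − D₀(k_a−k_d)/(k_d L₀) = 1 − 3.79×1.134/(0.406×21.2) = 0.5007, so
t_c = ln(3.793 × 0.5007) / 1.134 = 0.6414 / 1.134 = 0.5656 d.
D_c = (k_d/k_a) L₀ e^(−k_d t_c) = (0.406/1.54) × 21.2 × e^(−0.406×0.5656) = 0.2636 × 21.2 × 0.7948 = 4.442 mg/L.
x_c = v t_c = 1.19 m/s × 0.5656 d × 86400 s/d = 58150 m ≈ 58.2 km.

t_c ≈ 0.566 d; D_c ≈ 4.44 mg/L; x_c ≈ 58.2 km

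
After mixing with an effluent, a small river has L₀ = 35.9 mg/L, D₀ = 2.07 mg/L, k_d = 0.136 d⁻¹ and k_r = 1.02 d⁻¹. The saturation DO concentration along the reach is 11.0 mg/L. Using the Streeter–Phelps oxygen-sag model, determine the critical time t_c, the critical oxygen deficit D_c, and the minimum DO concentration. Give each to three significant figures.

At the critical point dD/dt = 0, so k_d L₀ e^(−k_d t) = k_r D. Substituting D(t) from the Streeter–Phelps equation and solving for t gives
t_c = ln[(k_r/k_d)(1 − D₀(k_r−k_d)/(k_d L₀))] / (k_r−k_d).
Here k_r−k_d = 0.8840 d⁻¹ and 1 − D₀(k_r−k_d)/(k_d L₀) = 1 − 2.07×0.8840/(0.136×35.9) = 0.6252, so
t_c = ln(7.500 × 0.6252) / 0.8840 = 1.545 / 0.8840 = 1.748 d.
D_c = (k_d/k_r) L₀ e^(−k_d t_c) = (0.136/1.02) × 35.9 × e^(−0.136×1.748) = 0.1333 × 35.9 × 0.7884 = 3.774 mg/L.
Minimum DO = C_s − D_c = 11.0 − 3.774 = 7.226 mg/L.

t_c ≈ 1.75 d; D_c ≈ 3.77 mg/L; min DO ≈ 7.23 mg/L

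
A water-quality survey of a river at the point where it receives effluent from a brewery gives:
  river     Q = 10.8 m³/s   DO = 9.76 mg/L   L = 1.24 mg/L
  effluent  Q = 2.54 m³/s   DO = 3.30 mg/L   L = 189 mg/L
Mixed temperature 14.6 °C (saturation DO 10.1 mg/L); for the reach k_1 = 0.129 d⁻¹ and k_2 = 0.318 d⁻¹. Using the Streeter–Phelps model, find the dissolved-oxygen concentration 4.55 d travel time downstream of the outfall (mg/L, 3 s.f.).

DO ≈ 1.63 mg/L

Mixed DO = (10.8×9.76 + 2.54×3.30)/(10.8+2.54) = 113.8/13.34 = 8.530 mg/L.
Mixed L₀ = (10.8×1.24 + 2.54×189)/(13.34) = 493.5/13.34 = 36.99 mg/L.
Initial deficit D₀ = C_s − DO₀ = 10.1 − 8.530 = 1.570 mg/L.
D(4.55) = [0.129×36.99/(0.318−0.129)](e^(−0.129×4.55) − e^(−0.318×4.55)) + 1.570 e^(−0.318×4.55)
= 25.25 × (0.5560 − 0.2353) + 1.570 × 0.2353 = 8.467 mg/L.
DO = 10.1 − 8.467 = 1.633 mg/L.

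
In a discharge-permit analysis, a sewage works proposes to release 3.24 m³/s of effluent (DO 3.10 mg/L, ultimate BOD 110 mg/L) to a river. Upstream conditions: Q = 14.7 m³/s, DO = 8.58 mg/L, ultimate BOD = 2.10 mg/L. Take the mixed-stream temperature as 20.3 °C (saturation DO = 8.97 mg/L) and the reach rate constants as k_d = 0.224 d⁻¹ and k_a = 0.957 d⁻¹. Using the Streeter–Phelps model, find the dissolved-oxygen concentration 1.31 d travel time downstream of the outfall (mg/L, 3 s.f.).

DO ≈ 5.54 mg/L

Mixed DO = (14.7×8.58 + 3.24×3.10)/(14.7+3.24) = 136.2/17.94 = 7.590 mg/L.
Mixed L₀ = (14.7×2.10 + 3.24×110)/(17.94) = 387.3/17.94 = 21.59 mg/L.
Initial deficit D₀ = C_s − DO₀ = 8.97 − 7.590 = 1.380 mg/L.
D(1.31) = [0.224×21.59/(0.957−0.224)](e^(−0.224×1.31) − e^(−0.957×1.31)) + 1.380 e^(−0.957×1.31)
= 6.597 × (0.7457 − 0.2855) + 1.380 × 0.2855 = 3.430 mg/L.
DO = 8.97 − 3.430 = 5.540 mg/L.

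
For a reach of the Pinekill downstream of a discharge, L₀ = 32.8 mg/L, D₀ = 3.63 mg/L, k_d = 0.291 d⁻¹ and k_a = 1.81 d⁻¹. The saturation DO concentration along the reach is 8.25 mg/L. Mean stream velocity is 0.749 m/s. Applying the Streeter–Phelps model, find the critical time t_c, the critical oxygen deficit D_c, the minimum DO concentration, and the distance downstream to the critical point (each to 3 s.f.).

t_c ≈ 0.636 d; D_c ≈ 4.38 mg/L; min DO ≈ 3.87 mg/L; x_c ≈ 41.1 km

t_c = [1/(k_a−k_d)] ln[(k_a/k_d)(1 − D₀(k_a−k_d)/(k_d L₀))]
= [1/(1.81−0.291)] ln[(1.81/0.291)(1 − 3.63×1.519/(0.291×32.8))]
= (1/1.519) ln[6.220 × 0.4223] = 0.6583 × ln(2.627) = 0.6583 × 0.9657 = 0.6358 d.
L(t_c) = L₀ e^(−k_d t_c) = 32.8 × 0.8311 = 27.26 mg/L, and at the critical point k_a D_c = k_d L, so D_c = (0.291/1.81) × 27.26 = 4.383 mg/L.
Minimum DO = C_s − D_c = 8.25 − 4.383 = 3.867 mg/L.
x_c = v t_c = 0.749 m/s × 0.6358 d × 86400 s/d = 41140 m ≈ 41.1 km.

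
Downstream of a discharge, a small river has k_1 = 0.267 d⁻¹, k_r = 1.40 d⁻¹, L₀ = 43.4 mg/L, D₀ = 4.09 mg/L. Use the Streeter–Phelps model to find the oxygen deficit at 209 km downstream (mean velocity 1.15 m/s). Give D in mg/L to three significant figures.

Travel time t = x/v = 209 km / (1.15 m/s) = 209000 m / 1.15 m/s = 181700 s = 2.103 d.
k_1 L₀/(k_r−k_1) = 0.267×43.4/(1.40−0.267) = 11.59/1.133 = 10.23 mg/L.
e^(−k_1 t) = e^(−0.267×2.103) = 0.5703; e^(−k_r t) = e^(−1.40×2.103) = 0.05261.
D = 10.23 × (0.5703 − 0.05261) + 4.09 × 0.05261 = 5.295 + 0.2152 = 5.510 mg/L.

D ≈ 5.51 mg/L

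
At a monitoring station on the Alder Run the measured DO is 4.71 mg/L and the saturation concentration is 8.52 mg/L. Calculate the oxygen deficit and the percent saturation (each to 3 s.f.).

D = C_s − C = 8.52 − 4.71 = 3.81 mg/L.
% saturation = 4.71/8.52 × 100 = 55.3 %.

D ≈ 3.81 mg/L; 55.3 % saturation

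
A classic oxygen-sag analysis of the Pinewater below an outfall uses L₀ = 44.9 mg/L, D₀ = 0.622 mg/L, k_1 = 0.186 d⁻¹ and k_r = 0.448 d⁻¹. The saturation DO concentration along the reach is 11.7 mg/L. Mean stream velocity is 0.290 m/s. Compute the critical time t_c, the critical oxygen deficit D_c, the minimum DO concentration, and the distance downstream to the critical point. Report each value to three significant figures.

t_c ≈ 3.28 d; D_c ≈ 10.1 mg/L; min DO ≈ 1.57 mg/L; x_c ≈ 82.2 km

At the critical point dD/dt = 0, so k_1 L₀ e^(−k_1 t) = k_r D. Substituting D(t) from the Streeter–Phelps equation and solving for t gives
t_c = ln[(k_r/k_1)(1 − D₀(k_r−k_1)/(k_1 L₀))] / (k_r−k_1).
Here k_r−k_1 = 0.2620 d⁻¹ and 1 − D₀(k_r−k_1)/(k_1 L₀) = 1 − 0.622×0.2620/(0.186×44.9) = 0.9805, so
t_c = ln(2.409 × 0.9805) / 0.2620 = 0.8593 / 0.2620 = 3.280 d.
L(t_c) = L₀ e^(−k_1 t_c) = 44.9 × 0.5433 = 24.39 mg/L, and at the critical point k_r D_c = k_1 L, so D_c = (0.186/0.448) × 24.39 = 10.13 mg/L.
Minimum DO = C_s − D_c = 11.7 − 10.13 = 1.572 mg/L.
x_c = v t_c = 0.290 m/s × 3.280 d × 86400 s/d = 82180 m ≈ 82.2 km.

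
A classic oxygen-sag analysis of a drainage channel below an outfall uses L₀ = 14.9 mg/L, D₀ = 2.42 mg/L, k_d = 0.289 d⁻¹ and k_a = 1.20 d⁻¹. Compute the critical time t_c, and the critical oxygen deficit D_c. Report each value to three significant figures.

t_c ≈ 0.775 d; D_c ≈ 2.87 mg/L

t_c = [1/(k_a−k_d)] ln[(k_a/k_d)(1 − D₀(k_a−k_d)/(k_d L₀))]
= [1/(1.20−0.289)] ln[(1.20/0.289)(1 − 2.42×0.9110/(0.289×14.9))]
= (1/0.9110) ln[4.152 × 0.4880] = 1.098 × ln(2.026) = 1.098 × 0.7063 = 0.7753 d.
D_c = (k_d/k_a) L₀ e^(−k_d t_c) = (0.289/1.20) × 14.9 × e^(−0.289×0.7753) = 0.2408 × 14.9 × 0.7993 = 2.868 mg/L.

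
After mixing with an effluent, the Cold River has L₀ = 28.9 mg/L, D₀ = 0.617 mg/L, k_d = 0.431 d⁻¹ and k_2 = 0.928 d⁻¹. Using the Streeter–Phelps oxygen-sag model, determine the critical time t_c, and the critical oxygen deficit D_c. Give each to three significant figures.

t_c ≈ 1.49 d; D_c ≈ 7.05 mg/L

At the critical point dD/dt = 0, so k_d L₀ e^(−k_d t) = k_2 D. Substituting D(t) from the Streeter–Phelps equation and solving for t gives
t_c = ln[(k_2/k_d)(1 − D₀(k_2−k_d)/(k_d L₀))] / (k_2−k_d).
Here k_2−k_d = 0.4970 d⁻¹ and 1 − D₀(k_2−k_d)/(k_d L₀) = 1 − 0.617×0.4970/(0.431×28.9) = 0.9754, so
t_c = ln(2.153 × 0.9754) / 0.4970 = 0.7420 / 0.4970 = 1.493 d.
L(t_c) = L₀ e^(−k_d t_c) = 28.9 × 0.5255 = 15.19 mg/L, and at the critical point k_2 D_c = k_d L, so D_c = (0.431/0.928) × 15.19 = 7.053 mg/L.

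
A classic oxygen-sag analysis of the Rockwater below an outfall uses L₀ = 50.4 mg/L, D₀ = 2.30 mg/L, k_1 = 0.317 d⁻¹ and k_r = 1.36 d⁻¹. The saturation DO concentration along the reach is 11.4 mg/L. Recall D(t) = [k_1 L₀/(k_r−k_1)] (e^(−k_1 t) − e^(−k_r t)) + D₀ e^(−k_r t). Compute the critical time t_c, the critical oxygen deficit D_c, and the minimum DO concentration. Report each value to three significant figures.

With k_r/k_1 = 4.290 and 1 − D₀(k_r−k_1)/(k_1 L₀) = 0.8499,
t_c = ln(4.290 × 0.8499) / (1.36 − 0.317) = ln(3.646) / 1.043 = 1.294/1.043 = 1.240 d.
D_c = (k_1/k_r) L₀ e^(−k_1 t_c) = (0.317/1.36) × 50.4 × e^(−0.317×1.240) = 0.2331 × 50.4 × 0.6749 = 7.929 mg/L.
Minimum DO = C_s − D_c = 11.4 − 7.929 = 3.471 mg/L.

t_c ≈ 1.24 d; D_c ≈ 7.93 mg/L; min DO ≈ 3.47 mg/L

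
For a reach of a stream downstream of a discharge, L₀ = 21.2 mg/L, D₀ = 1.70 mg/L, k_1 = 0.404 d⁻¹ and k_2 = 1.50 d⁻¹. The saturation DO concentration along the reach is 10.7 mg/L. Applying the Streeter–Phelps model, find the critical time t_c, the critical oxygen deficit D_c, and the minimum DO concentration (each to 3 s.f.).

t_c ≈ 0.973 d; D_c ≈ 3.85 mg/L; min DO ≈ 6.85 mg/L

t_c = [1/(k_2−k_1)] ln[(k_2/k_1)(1 − D₀(k_2−k_1)/(k_1 L₀))]
= [1/(1.50−0.404)] ln[(1.50/0.404)(1 − 1.70×1.096/(0.404×21.2))]
= (1/1.096) ln[3.713 × 0.7825] = 0.9124 × ln(2.905) = 0.9124 × 1.066 = 0.9731 d.
D_c = (k_1/k_2) L₀ e^(−k_1 t_c) = (0.404/1.50) × 21.2 × e^(−0.404×0.9731) = 0.2693 × 21.2 × 0.6749 = 3.854 mg/L.
Minimum DO = C_s − D_c = 10.7 − 3.854 = 6.846 mg/L.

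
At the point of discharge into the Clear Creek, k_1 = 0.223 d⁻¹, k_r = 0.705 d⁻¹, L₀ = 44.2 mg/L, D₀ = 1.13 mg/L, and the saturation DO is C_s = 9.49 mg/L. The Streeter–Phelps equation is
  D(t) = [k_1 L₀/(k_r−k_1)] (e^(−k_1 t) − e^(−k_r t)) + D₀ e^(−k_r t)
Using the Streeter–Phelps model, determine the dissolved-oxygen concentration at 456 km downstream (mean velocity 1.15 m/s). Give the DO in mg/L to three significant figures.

DO ≈ 2.90 mg/L

Travel time t = x/v = 456 km / (1.15 m/s) = 456000 m / 1.15 m/s = 396500 s = 4.589 d.
k_1 L₀/(k_r−k_1) = 0.223×44.2/(0.705−0.223) = 9.857/0.4820 = 20.45 mg/L.
e^(−k_1 t) = e^(−0.223×4.589) = 0.3594; e^(−k_r t) = e^(−0.705×4.589) = 0.03934.
D = 20.45 × (0.3594 − 0.03934) + 1.13 × 0.03934 = 6.544 + 0.04445 = 6.589 mg/L.
DO = C_s − D = 9.49 − 6.589 = 2.901 mg/L.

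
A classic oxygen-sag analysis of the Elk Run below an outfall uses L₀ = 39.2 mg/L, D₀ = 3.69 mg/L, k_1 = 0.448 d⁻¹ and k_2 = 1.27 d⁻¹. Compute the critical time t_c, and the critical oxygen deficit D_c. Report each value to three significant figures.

t_c ≈ 1.04 d; D_c ≈ 8.69 mg/L

t_c = [1/(k_2−k_1)] ln[(k_2/k_1)(1 − D₀(k_2−k_1)/(k_1 L₀))]
= [1/(1.27−0.448)] ln[(1.27/0.448)(1 − 3.69×0.8220/(0.448×39.2))]
= (1/0.8220) ln[2.835 × 0.8273] = 1.217 × ln(2.345) = 1.217 × 0.8524 = 1.037 d.
L(t_c) = L₀ e^(−k_1 t_c) = 39.2 × 0.6284 = 24.63 mg/L, and at the critical point k_2 D_c = k_1 L, so D_c = (0.448/1.27) × 24.63 = 8.690 mg/L.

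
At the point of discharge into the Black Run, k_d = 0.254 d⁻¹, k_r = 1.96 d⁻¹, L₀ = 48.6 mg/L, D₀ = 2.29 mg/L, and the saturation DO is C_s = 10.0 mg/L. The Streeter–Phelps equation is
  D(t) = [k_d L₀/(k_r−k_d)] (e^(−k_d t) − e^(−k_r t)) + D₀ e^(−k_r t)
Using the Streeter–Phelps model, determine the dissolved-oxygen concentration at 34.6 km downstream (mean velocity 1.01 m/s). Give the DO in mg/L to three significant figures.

DO ≈ 5.73 mg/L

Travel time t = x/v = 34.6 km / (1.01 m/s) = 34600 m / 1.01 m/s = 34260 s = 0.3965 d.
k_d L₀/(k_r−k_d) = 0.254×48.6/(1.96−0.254) = 12.34/1.706 = 7.236 mg/L.
e^(−k_d t) = e^(−0.254×0.3965) = 0.9042; e^(−k_r t) = e^(−1.96×0.3965) = 0.4597.
D = 7.236 × (0.9042 − 0.4597) + 2.29 × 0.4597 = 3.216 + 1.053 = 4.269 mg/L.
DO = C_s − D = 10.0 − 4.269 = 5.731 mg/L.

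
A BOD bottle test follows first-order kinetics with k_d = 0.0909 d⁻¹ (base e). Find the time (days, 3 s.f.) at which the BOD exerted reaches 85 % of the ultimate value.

t ≈ 20.9 d

y/L₀ = 1 − e^(−k_d t) = 0.85 ⇒ e^(−k_d t) = 0.150
t = −ln(0.150) / 0.0909 = 1.897 / 0.0909 = 20.87 d.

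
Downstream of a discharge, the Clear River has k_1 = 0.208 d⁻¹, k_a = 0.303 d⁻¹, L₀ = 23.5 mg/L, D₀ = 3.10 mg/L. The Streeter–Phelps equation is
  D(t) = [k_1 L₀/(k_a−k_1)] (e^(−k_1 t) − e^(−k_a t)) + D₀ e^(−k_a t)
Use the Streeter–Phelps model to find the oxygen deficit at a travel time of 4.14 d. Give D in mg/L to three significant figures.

D ≈ 7.96 mg/L

k_1 L₀/(k_a−k_1) = 0.208×23.5/(0.303−0.208) = 4.888/0.09500 = 51.45 mg/L.
e^(−k_1 t) = e^(−0.208×4.140) = 0.4227; e^(−k_a t) = e^(−0.303×4.140) = 0.2852.
D = 51.45 × (0.4227 − 0.2852) + 3.10 × 0.2852 = 7.072 + 0.8842 = 7.956 mg/L.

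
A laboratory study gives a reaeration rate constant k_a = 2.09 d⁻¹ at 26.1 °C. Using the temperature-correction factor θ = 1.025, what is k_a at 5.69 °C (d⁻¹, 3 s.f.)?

k_a(T₂) = k_a(T₁) · θ^(T₂−T₁) = 2.09 × 1.025^(5.69−26.1)
= 2.09 × 1.025^-20.4 = 2.09 × 0.6041 = 1.263 d⁻¹.

k_a ≈ 1.26 d⁻¹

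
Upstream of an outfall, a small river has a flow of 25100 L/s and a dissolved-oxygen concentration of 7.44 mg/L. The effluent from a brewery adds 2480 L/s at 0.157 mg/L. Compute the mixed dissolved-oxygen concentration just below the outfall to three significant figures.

Flow-weighted mixing: C = (Q_r C_r + Q_w C_w)/(Q_r + Q_w)
= (25100×7.44 + 2480×0.157)/(25100 + 2480) = 187100/27580 = 6.785 mg/L.

6.79 mg/L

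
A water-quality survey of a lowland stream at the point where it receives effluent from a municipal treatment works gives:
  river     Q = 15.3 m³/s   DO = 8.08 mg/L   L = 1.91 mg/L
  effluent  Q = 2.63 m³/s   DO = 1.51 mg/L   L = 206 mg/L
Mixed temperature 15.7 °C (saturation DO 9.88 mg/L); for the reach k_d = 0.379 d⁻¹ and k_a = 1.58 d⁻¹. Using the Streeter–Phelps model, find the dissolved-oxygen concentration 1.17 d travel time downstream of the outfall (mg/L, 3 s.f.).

Mixed DO = (15.3×8.08 + 2.63×1.51)/(15.3+2.63) = 127.6/17.93 = 7.116 mg/L.
Mixed L₀ = (15.3×1.91 + 2.63×206)/(17.93) = 571.0/17.93 = 31.85 mg/L.
Initial deficit D₀ = C_s − DO₀ = 9.88 − 7.116 = 2.764 mg/L.
D(1.17) = [0.379×31.85/(1.58−0.379)](e^(−0.379×1.17) − e^(−1.58×1.17)) + 2.764 e^(−1.58×1.17)
= 10.05 × (0.6418 − 0.1575) + 2.764 × 0.1575 = 5.303 mg/L.
DO = 9.88 − 5.303 = 4.577 mg/L.

DO ≈ 4.58 mg/L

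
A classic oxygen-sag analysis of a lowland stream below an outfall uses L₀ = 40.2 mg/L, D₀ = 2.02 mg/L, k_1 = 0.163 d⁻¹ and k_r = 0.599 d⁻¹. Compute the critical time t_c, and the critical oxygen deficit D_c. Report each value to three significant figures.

At the critical point dD/dt = 0, so k_1 L₀ e^(−k_1 t) = k_r D. Substituting D(t) from the Streeter–Phelps equation and solving for t gives
t_c = ln[(k_r/k_1)(1 − D₀(k_r−k_1)/(k_1 L₀))] / (k_r−k_1).
Here k_r−k_1 = 0.4360 d⁻¹ and 1 − D₀(k_r−k_1)/(k_1 L₀) = 1 − 2.02×0.4360/(0.163×40.2) = 0.8656, so
t_c = ln(3.675 × 0.8656) / 0.4360 = 1.157 / 0.4360 = 2.654 d.
L(t_c) = L₀ e^(−k_1 t_c) = 40.2 × 0.6488 = 26.08 mg/L, and at the critical point k_r D_c = k_1 L, so D_c = (0.163/0.599) × 26.08 = 7.098 mg/L.

t_c ≈ 2.65 d; D_c ≈ 7.10 mg/L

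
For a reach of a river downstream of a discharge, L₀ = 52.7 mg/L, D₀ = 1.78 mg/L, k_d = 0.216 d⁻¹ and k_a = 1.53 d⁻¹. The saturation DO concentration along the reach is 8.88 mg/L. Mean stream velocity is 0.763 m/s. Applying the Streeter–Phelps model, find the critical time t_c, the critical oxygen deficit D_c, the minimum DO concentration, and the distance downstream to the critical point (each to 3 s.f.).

t_c ≈ 1.31 d; D_c ≈ 5.60 mg/L; min DO ≈ 3.28 mg/L; x_c ≈ 86.7 km

t_c = [1/(k_a−k_d)] ln[(k_a/k_d)(1 − D₀(k_a−k_d)/(k_d L₀))]
= [1/(1.53−0.216)] ln[(1.53/0.216)(1 − 1.78×1.314/(0.216×52.7))]
= (1/1.314) ln[7.083 × 0.7945] = 0.7610 × ln(5.628) = 0.7610 × 1.728 = 1.315 d.
D_c = (k_d/k_a) L₀ e^(−k_d t_c) = (0.216/1.53) × 52.7 × e^(−0.216×1.315) = 0.1412 × 52.7 × 0.7528 = 5.601 mg/L.
Minimum DO = C_s − D_c = 8.88 − 5.601 = 3.279 mg/L.
x_c = v t_c = 0.763 m/s × 1.315 d × 86400 s/d = 86680 m ≈ 86.7 km.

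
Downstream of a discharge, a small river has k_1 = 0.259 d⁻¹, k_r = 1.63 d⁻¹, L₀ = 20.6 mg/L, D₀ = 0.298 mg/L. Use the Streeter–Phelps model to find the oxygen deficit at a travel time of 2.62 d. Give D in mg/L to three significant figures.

k_1 L₀/(k_r−k_1) = 0.259×20.6/(1.63−0.259) = 5.335/1.371 = 3.892 mg/L.
e^(−k_1 t) = e^(−0.259×2.620) = 0.5073; e^(−k_r t) = e^(−1.63×2.620) = 0.01397.
D = 3.892 × (0.5073 − 0.01397) + 0.298 × 0.01397 = 1.920 + 0.004164 = 1.924 mg/L.

D ≈ 1.92 mg/L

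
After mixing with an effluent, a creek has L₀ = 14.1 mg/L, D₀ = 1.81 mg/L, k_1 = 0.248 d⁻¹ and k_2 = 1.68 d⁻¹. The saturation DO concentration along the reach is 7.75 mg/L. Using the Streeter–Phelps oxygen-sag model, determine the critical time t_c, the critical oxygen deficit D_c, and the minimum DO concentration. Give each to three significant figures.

With k_2/k_1 = 6.774 and 1 − D₀(k_2−k_1)/(k_1 L₀) = 0.2588,
t_c = ln(6.774 × 0.2588) / (1.68 − 0.248) = ln(1.753) / 1.432 = 0.5613/1.432 = 0.3920 d.
L(t_c) = L₀ e^(−k_1 t_c) = 14.1 × 0.9074 = 12.79 mg/L, and at the critical point k_2 D_c = k_1 L, so D_c = (0.248/1.68) × 12.79 = 1.889 mg/L.
Minimum DO = C_s − D_c = 7.75 − 1.889 = 5.861 mg/L.

t_c ≈ 0.392 d; D_c ≈ 1.89 mg/L; min DO ≈ 5.86 mg/L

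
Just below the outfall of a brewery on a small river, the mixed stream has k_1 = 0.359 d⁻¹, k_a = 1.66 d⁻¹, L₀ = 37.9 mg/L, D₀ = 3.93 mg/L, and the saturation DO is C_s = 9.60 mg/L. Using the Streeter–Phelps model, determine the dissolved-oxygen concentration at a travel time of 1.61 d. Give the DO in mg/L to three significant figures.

DO ≈ 4.18 mg/L

k_1 L₀/(k_a−k_1) = 0.359×37.9/(1.66−0.359) = 13.61/1.301 = 10.46 mg/L.
e^(−k_1 t) = e^(−0.359×1.610) = 0.5610; e^(−k_a t) = e^(−1.66×1.610) = 0.06907.
D = 10.46 × (0.5610 − 0.06907) + 3.93 × 0.06907 = 5.145 + 0.2715 = 5.416 mg/L.
DO = C_s − D = 9.60 − 5.416 = 4.184 mg/L.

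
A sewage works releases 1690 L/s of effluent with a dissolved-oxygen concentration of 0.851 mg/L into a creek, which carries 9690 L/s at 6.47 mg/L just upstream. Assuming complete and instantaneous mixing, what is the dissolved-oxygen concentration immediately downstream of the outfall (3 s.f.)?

Flow-weighted mixing: C = (Q_r C_r + Q_w C_w)/(Q_r + Q_w)
= (9690×6.47 + 1690×0.851)/(9690 + 1690) = 64130/11380 = 5.636 mg/L.

5.64 mg/L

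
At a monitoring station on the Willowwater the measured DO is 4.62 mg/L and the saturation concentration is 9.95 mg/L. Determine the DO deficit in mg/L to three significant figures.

D = C_s − C = 9.95 − 4.62 = 5.33 mg/L.

D ≈ 5.33 mg/L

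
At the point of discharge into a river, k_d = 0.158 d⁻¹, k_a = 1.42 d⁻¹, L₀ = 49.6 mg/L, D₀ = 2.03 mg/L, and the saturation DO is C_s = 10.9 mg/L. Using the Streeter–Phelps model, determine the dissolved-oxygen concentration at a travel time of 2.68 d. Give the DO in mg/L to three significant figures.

DO ≈ 6.93 mg/L

k_d L₀/(k_a−k_d) = 0.158×49.6/(1.42−0.158) = 7.837/1.262 = 6.210 mg/L.
e^(−k_d t) = e^(−0.158×2.680) = 0.6548; e^(−k_a t) = e^(−1.42×2.680) = 0.02225.
D = 6.210 × (0.6548 − 0.02225) + 2.03 × 0.02225 = 3.928 + 0.04516 = 3.973 mg/L.
DO = C_s − D = 10.9 − 3.973 = 6.927 mg/L.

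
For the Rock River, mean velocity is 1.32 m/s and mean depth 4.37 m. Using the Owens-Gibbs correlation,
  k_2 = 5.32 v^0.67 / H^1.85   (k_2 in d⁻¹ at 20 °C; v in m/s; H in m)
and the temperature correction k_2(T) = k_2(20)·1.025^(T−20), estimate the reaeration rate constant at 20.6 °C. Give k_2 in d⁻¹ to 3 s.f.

k_2(20) = 5.32 × 1.32^0.67 / 4.37^1.85 = 5.32 × 1.204 / 15.31 = 0.4186 d⁻¹.
k_2(20.6) = 0.4186 × 1.025^(20.6−20) = 0.4186 × 1.015 = 0.4249 d⁻¹.

k_2 ≈ 0.425 d⁻¹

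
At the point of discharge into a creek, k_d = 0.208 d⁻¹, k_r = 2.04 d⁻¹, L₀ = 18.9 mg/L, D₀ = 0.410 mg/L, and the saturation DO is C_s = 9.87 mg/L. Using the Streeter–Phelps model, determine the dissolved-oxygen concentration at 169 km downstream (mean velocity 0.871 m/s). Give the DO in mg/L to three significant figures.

Travel time t = x/v = 169 km / (0.871 m/s) = 169000 m / 0.871 m/s = 194000 s = 2.246 d.
k_d L₀/(k_r−k_d) = 0.208×18.9/(2.04−0.208) = 3.931/1.832 = 2.146 mg/L.
e^(−k_d t) = e^(−0.208×2.246) = 0.6268; e^(−k_r t) = e^(−2.04×2.246) = 0.01024.
D = 2.146 × (0.6268 − 0.01024) + 0.410 × 0.01024 = 1.323 + 0.004199 = 1.327 mg/L.
DO = C_s − D = 9.87 − 1.327 = 8.543 mg/L.

DO ≈ 8.54 mg/L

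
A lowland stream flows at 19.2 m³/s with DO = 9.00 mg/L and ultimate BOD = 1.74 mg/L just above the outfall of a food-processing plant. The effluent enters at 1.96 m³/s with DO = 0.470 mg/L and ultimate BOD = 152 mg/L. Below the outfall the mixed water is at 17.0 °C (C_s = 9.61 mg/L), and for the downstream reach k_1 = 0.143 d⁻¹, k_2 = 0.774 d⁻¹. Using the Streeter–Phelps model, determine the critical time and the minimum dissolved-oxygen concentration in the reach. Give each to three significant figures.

Mixed DO = (19.2×9.00 + 1.96×0.470)/(19.2+1.96) = 173.7/21.16 = 8.210 mg/L.
Mixed L₀ = (19.2×1.74 + 1.96×152)/(21.16) = 331.3/21.16 = 15.66 mg/L.
Initial deficit D₀ = C_s − DO₀ = 9.61 − 8.210 = 1.400 mg/L.
t_c = (1/0.6310) ln[(0.774/0.143)(1 − 1.400×0.6310/(0.143×15.66))] = 1.585 × ln(3.277) = 1.881 d.
D_c = (0.143/0.774) × 15.66 × e^(−0.143×1.881) = 0.1848 × 15.66 × 0.7642 = 2.211 mg/L.
Minimum DO = 9.61 − 2.211 = 7.399 mg/L.

t_c ≈ 1.88 d; minimum DO ≈ 7.40 mg/L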